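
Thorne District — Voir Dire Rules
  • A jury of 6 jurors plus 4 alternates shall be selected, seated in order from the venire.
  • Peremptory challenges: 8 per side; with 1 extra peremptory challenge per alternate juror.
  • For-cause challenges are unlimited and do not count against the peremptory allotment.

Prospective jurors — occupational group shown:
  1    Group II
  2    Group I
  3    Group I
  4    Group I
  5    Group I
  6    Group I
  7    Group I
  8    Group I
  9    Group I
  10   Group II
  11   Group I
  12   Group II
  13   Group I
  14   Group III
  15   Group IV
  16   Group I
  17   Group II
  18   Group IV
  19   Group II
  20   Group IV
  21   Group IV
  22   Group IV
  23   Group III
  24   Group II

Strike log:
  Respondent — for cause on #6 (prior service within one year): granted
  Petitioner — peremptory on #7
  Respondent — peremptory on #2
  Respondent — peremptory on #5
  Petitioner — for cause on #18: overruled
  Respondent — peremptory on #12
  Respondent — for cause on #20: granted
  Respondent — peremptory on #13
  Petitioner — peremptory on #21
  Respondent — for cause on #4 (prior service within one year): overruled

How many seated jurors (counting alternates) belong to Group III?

Removed: #2, #5, #6, #7, #12, #13, #20, #21.
Seated (10 incl. alternates): #1, #3, #4, #8, #9, #10, #11, #14, #15, #16.
Of those, in Group III: #14 → 1.

1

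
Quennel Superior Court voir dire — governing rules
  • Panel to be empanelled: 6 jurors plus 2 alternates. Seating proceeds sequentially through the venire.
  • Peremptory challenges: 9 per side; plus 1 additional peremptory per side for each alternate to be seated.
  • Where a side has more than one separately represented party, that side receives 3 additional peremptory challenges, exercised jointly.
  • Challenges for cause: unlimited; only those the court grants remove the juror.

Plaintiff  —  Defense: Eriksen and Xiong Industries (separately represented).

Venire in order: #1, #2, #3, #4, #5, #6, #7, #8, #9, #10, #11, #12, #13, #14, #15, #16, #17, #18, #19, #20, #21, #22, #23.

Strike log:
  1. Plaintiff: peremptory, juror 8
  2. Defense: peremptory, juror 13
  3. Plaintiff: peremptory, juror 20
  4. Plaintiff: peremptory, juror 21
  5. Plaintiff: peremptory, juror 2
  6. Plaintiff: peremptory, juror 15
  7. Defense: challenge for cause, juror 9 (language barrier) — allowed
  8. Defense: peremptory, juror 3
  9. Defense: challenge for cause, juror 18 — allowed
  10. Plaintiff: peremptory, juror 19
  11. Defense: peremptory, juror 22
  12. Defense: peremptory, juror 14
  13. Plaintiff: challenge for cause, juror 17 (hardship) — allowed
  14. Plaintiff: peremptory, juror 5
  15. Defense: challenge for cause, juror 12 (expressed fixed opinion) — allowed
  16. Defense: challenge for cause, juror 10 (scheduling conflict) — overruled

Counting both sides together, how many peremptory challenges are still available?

14

Plaintiff allotment: 9 base + 1 × 2 alternates = 11. Defense allotment: 9 base + 1 × 2 alternates + 3 multi-party = 14.
Plaintiff peremptories used: #8, #20, #21, #2, #15, #19, #5 — 7 (the for-cause on #17 doesn't count).
Defense peremptories used: #13, #3, #22, #14 — 4 (for-cause on #9, #18, #12, #10 don't count).
Remaining: (11 − 7) + (14 − 4) = 14.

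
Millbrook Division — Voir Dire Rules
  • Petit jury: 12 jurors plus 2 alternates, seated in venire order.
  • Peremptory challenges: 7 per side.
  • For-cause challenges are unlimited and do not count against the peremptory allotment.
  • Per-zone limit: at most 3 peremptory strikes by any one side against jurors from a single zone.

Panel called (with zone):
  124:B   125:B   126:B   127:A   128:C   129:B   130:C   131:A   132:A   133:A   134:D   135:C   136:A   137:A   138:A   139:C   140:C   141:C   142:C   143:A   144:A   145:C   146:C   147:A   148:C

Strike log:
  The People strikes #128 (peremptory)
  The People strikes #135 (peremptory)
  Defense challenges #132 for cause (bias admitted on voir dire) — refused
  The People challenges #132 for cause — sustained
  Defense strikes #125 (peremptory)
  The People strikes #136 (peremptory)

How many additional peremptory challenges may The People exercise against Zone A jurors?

The People peremptories so far: #128, #135, #136 — 3 of 7 used, 4 left overall.
Against Zone A: #136 — 1 used; per-zone cap 3 leaves 2.
Binding limit: min(4, 2) = 2.

2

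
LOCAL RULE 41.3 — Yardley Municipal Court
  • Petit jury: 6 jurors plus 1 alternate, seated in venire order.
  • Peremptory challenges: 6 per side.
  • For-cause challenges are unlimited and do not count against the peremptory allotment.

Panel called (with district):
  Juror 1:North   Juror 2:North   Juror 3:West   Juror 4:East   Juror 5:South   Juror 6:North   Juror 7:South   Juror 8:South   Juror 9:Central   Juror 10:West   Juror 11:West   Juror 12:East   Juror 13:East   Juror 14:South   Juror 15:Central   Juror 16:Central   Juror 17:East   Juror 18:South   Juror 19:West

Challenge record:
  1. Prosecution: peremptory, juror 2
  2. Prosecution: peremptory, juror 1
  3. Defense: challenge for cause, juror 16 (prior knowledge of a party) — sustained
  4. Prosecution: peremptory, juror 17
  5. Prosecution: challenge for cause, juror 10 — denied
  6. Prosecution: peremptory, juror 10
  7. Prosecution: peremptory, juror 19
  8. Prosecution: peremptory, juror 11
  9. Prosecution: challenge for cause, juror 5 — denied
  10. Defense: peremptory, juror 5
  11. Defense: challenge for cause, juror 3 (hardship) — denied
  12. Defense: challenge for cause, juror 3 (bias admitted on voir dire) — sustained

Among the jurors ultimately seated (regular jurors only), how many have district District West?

0

Removed: #1, #2, #3, #5, #10, #11, #16, #17, #19.
Seated jurors 1–6: #4, #6, #7, #8, #9, #12 (alternates #13 not counted).
None of those are in District West → 0.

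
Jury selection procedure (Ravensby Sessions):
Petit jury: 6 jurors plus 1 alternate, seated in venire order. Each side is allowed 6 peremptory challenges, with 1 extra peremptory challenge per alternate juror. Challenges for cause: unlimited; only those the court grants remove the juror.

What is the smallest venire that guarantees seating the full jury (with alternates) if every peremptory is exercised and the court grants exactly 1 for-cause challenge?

Seats to fill: 6 + 1 alternates = 7.
Peremptories: 6 + 1×1 = 7 per side × 2 sides = 14.
For-cause removals: 1.
Minimum venire: 7 + 14 + 1 = 22.

22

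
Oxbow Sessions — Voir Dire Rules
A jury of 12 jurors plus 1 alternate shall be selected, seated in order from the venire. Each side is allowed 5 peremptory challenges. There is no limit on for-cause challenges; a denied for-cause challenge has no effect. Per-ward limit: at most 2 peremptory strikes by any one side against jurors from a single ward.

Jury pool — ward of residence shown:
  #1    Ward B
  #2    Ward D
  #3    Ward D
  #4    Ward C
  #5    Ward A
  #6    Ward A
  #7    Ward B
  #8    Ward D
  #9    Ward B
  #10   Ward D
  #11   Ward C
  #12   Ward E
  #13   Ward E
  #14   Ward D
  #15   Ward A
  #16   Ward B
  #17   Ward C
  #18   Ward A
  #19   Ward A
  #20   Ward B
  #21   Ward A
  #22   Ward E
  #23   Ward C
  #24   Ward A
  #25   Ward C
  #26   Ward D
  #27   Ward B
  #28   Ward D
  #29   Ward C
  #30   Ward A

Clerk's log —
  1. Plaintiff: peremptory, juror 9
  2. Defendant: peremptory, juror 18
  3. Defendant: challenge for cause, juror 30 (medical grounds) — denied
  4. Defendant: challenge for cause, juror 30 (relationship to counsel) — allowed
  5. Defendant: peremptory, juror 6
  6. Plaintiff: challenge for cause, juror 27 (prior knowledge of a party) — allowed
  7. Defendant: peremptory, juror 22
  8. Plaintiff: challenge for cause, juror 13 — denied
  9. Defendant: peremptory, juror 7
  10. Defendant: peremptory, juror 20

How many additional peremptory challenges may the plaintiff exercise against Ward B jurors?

Plaintiff peremptories so far: #9 — 1 of 5 used, 4 left overall.
Against Ward B: #9 — 1 used; per-ward cap 2 leaves 1.
Binding limit: min(4, 1) = 1.

1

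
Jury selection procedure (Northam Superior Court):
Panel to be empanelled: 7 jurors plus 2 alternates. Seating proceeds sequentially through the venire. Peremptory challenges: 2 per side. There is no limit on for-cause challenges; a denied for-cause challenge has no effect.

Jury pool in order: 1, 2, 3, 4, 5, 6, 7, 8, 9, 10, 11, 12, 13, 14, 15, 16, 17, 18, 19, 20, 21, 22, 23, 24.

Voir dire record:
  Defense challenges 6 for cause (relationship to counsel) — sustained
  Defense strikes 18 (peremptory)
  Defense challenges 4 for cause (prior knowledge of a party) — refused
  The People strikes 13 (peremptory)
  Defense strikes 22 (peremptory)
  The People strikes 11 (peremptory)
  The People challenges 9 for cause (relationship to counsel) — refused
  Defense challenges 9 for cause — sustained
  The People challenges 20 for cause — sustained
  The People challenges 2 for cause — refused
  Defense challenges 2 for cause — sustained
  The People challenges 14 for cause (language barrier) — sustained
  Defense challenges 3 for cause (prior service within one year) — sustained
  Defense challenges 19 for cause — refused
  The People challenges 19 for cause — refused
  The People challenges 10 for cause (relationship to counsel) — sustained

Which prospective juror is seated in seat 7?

Removed: #2, #3, #6, #9, #10, #11, #13, #14, #18, #20, #22. (#4, #19 stay — for-cause denied.)
Filling seats in venire order through position 7: #1, #4, #5, #7, #8, #12, #15.
So seat 7 is #15.

15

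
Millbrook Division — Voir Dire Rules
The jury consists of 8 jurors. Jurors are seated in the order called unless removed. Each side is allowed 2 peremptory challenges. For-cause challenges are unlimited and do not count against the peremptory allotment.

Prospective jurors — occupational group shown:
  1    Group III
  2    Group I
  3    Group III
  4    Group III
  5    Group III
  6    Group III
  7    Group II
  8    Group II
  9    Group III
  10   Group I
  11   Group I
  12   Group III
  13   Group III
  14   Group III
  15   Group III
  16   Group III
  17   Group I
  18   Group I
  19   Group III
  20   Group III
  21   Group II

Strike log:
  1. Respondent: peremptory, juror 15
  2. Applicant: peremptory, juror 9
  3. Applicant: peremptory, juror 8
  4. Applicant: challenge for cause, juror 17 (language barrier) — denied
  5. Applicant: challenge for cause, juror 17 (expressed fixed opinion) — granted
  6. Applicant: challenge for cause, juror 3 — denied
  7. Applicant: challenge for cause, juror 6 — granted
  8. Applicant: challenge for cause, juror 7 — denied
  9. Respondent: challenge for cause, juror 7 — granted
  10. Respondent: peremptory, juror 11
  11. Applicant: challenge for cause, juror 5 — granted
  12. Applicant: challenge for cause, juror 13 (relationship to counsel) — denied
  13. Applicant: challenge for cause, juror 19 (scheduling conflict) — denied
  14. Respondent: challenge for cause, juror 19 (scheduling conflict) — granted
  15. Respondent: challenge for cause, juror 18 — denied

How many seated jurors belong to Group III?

6

Removed: #5, #6, #7, #8, #9, #11, #15, #17, #19.
Seated jurors 1–8: #1, #2, #3, #4, #10, #12, #13, #14.
Of those, in Group III: #1, #3, #4, #12, #13, #14 → 6.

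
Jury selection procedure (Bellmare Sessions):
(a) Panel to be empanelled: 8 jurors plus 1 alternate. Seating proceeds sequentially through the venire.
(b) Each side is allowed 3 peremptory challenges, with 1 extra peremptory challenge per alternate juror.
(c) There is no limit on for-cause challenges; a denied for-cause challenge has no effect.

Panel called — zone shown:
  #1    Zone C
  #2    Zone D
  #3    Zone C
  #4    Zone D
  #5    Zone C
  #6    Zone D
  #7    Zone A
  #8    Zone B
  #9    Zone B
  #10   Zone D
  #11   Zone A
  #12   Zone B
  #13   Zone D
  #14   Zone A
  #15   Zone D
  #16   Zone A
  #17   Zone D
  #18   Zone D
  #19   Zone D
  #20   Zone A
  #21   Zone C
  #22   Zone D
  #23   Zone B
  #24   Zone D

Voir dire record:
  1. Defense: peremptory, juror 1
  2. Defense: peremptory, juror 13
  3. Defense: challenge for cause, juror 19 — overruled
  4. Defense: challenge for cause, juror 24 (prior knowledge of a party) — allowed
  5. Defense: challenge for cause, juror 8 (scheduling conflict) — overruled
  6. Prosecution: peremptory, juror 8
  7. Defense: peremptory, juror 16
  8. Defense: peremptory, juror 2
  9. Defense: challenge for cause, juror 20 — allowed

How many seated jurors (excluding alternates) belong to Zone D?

Removed: #1, #2, #8, #13, #16, #20, #24.
Seated jurors 1–8: #3, #4, #5, #6, #7, #9, #10, #11 (alternates #12 not counted).
Of those, in Zone D: #4, #6, #10 → 3.

3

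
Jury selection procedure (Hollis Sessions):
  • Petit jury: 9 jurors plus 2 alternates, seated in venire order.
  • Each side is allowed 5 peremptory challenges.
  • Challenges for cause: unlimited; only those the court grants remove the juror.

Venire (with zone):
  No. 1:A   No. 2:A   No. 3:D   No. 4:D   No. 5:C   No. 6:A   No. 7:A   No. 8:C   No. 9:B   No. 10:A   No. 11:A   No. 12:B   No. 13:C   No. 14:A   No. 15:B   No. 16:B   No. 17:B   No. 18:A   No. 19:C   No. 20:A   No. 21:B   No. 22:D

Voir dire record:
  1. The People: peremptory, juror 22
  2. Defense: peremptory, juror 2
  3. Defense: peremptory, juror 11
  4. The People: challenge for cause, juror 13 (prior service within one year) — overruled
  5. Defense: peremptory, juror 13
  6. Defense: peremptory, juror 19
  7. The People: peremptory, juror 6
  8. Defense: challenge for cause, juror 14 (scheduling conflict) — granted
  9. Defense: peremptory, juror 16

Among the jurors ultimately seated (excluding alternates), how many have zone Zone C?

Removed: #2, #6, #11, #13, #14, #16, #19, #22.
Seated jurors 1–9: #1, #3, #4, #5, #7, #8, #9, #10, #12 (alternates #15, #17 not counted).
Of those, in Zone C: #5, #8 → 2.

2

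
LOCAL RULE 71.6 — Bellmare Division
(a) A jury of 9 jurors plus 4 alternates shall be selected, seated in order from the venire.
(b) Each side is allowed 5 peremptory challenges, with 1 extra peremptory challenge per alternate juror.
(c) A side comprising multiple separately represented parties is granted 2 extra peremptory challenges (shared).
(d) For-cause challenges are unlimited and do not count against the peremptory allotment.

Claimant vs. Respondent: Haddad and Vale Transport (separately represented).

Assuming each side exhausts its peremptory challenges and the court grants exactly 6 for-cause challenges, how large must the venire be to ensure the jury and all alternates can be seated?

39

Seats to fill: 9 + 4 alternates = 13.
Peremptories — Claimant: 5 + 1×4 = 9; Respondent: 5 + 1×4 + 2 = 11; total 20.
For-cause removals: 6.
Minimum venire: 13 + 20 + 6 = 39.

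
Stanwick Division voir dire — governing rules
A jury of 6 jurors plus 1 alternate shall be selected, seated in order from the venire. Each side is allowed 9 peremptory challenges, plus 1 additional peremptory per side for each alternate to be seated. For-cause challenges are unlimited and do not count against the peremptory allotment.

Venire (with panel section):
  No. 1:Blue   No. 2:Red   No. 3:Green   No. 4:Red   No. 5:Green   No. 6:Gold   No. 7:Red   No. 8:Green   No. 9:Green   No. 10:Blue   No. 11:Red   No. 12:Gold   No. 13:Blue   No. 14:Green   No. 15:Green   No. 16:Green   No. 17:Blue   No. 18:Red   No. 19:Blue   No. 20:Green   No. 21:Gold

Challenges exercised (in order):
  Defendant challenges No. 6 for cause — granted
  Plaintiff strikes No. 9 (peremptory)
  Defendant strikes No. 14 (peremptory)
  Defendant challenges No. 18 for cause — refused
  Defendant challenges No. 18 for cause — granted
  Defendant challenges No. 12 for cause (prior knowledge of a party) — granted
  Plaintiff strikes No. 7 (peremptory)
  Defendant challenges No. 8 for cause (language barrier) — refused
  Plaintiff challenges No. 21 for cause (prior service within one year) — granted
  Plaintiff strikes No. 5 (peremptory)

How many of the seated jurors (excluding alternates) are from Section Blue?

Removed: #5, #6, #7, #9, #12, #14, #18, #21.
Seated jurors 1–6: #1, #2, #3, #4, #8, #10 (alternates #11 not counted).
Of those, in Section Blue: #1, #10 → 2.

2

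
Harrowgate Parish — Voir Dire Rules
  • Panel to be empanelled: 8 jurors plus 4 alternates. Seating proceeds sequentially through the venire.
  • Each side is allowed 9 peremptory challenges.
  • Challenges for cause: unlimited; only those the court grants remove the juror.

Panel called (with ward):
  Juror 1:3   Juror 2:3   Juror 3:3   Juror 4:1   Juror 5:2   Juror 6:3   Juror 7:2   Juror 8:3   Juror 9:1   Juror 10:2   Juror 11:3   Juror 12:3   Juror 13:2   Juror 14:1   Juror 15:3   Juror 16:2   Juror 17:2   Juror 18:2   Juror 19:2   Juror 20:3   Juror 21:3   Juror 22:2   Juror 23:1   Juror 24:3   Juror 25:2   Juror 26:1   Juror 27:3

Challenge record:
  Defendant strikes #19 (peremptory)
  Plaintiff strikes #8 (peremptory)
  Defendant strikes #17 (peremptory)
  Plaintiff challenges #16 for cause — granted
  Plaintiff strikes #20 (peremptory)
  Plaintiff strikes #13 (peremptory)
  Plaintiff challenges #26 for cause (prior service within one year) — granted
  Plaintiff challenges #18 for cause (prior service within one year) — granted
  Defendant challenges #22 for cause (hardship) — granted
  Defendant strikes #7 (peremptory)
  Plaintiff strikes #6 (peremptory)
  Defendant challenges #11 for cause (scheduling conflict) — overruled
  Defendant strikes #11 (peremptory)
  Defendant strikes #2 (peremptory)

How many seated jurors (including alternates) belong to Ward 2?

Removed: #2, #6, #7, #8, #11, #13, #16, #17, #18, #19, #20, #22, #26.
Seated (12 incl. alternates): #1, #3, #4, #5, #9, #10, #12, #14, #15, #21, #23, #24.
Of those, in Ward 2: #5, #10 → 2.

2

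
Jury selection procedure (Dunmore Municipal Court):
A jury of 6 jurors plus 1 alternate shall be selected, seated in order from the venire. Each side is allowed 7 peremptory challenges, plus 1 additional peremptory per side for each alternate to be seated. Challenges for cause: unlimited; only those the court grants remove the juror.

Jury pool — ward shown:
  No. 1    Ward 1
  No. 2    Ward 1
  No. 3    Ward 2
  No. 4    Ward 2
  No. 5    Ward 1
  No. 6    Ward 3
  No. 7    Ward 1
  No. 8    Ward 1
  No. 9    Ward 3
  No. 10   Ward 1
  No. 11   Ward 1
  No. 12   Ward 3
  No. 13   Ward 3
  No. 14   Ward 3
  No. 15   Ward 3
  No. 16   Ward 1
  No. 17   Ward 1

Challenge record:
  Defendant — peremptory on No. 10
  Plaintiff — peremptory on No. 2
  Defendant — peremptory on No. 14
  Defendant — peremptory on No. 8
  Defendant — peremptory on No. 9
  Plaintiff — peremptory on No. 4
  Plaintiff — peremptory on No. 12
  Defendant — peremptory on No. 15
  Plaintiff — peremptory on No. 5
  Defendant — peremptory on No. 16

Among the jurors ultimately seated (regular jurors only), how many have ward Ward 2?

Removed: #2, #4, #5, #8, #9, #10, #12, #14, #15, #16.
Seated jurors 1–6: #1, #3, #6, #7, #11, #13 (alternates #17 not counted).
Of those, in Ward 2: #3 → 1.

1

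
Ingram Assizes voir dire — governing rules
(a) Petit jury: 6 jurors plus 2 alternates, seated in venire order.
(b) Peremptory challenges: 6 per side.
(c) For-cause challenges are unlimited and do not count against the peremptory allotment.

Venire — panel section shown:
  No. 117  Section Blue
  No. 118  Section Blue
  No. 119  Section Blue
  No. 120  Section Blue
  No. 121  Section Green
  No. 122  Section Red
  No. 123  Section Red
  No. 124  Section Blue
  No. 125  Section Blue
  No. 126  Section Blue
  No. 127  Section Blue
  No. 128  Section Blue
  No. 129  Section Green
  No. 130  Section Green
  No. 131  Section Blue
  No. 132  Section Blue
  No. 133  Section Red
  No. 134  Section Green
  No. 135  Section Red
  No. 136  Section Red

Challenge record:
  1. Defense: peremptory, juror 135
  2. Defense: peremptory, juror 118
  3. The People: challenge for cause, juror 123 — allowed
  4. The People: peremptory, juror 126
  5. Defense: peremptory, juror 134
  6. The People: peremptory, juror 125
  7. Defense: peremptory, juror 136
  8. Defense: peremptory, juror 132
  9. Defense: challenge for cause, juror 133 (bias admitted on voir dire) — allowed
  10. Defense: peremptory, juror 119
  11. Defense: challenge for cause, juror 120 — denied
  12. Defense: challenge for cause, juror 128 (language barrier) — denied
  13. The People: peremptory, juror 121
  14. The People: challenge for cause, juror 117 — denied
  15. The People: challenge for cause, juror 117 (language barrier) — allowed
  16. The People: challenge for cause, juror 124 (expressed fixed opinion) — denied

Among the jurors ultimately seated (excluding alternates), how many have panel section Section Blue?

Removed: #117, #118, #119, #121, #123, #125, #126, #132, #133, #134, #135, #136.
Seated jurors 1–6: #120, #122, #124, #127, #128, #129 (alternates #130, #131 not counted).
Of those, in Section Blue: #120, #124, #127, #128 → 4.

4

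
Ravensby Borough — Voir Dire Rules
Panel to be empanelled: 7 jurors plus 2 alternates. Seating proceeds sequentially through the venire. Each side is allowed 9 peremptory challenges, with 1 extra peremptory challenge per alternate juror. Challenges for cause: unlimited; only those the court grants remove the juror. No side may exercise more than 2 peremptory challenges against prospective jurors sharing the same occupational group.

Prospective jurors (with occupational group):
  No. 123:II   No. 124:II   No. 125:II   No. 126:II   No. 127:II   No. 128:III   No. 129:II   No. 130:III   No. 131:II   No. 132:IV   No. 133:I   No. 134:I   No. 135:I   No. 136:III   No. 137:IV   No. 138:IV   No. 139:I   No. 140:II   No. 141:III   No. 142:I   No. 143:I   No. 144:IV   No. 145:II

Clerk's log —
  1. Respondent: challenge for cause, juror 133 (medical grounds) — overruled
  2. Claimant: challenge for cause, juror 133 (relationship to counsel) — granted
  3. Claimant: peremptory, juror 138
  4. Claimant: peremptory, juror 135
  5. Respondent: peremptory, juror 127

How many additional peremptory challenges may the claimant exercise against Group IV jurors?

Claimant peremptories so far: #138, #135 — 2 of 11 used, 9 left overall.
Against Group IV: #138 — 1 used; per-group cap 2 leaves 1.
Binding limit: min(9, 1) = 1.

1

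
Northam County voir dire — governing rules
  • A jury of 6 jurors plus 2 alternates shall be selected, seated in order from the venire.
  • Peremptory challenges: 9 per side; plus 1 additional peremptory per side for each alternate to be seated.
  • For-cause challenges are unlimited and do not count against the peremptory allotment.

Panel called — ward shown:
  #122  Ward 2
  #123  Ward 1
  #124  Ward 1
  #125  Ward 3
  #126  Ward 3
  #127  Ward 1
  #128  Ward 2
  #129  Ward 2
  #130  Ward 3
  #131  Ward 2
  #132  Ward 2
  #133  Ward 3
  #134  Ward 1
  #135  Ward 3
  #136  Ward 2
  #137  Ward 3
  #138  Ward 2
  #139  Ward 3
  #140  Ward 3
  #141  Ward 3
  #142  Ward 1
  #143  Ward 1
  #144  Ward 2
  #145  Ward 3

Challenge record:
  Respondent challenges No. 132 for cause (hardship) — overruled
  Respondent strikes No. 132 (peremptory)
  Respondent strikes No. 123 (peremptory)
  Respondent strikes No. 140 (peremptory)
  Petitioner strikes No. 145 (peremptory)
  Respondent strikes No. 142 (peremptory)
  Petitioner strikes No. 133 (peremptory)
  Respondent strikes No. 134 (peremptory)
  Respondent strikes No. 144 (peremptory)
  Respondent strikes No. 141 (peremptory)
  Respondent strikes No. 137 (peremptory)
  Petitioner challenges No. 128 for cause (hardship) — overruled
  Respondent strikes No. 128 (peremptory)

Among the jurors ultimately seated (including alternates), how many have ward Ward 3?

3

Removed: #123, #128, #132, #133, #134, #137, #140, #141, #142, #144, #145.
Seated (8 incl. alternates): #122, #124, #125, #126, #127, #129, #130, #131.
Of those, in Ward 3: #125, #126, #130 → 3.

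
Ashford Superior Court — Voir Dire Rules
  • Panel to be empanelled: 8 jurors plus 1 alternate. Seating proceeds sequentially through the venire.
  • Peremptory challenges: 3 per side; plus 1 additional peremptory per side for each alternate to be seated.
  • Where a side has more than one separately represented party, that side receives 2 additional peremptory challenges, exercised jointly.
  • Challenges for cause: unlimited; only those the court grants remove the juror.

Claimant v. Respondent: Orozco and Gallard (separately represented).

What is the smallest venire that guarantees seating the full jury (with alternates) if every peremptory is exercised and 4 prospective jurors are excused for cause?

23

Seats to fill: 8 + 1 alternates = 9.
Peremptories — Claimant: 3 + 1×1 = 4; Respondent: 3 + 1×1 + 2 = 6; total 10.
For-cause removals: 4.
Minimum venire: 9 + 10 + 4 = 23.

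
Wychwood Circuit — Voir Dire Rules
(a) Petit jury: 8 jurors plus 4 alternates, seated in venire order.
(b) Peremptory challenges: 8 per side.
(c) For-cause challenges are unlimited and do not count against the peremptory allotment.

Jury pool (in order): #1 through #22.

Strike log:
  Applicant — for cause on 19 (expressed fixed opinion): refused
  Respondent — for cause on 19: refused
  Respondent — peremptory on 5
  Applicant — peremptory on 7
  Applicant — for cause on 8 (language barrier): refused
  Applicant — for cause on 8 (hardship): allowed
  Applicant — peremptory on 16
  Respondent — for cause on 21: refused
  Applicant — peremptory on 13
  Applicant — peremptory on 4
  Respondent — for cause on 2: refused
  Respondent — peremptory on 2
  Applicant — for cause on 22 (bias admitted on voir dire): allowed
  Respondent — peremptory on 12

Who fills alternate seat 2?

18

Removed: #2, #4, #5, #7, #8, #12, #13, #16, #22. (#19, #21 stay — for-cause denied.)
Seating in order: seats 1–8 → #1, #3, #6, #9, #10, #11, #14, #15; alternates → #17, #18, #19, #20.
So alternate 2 is #18.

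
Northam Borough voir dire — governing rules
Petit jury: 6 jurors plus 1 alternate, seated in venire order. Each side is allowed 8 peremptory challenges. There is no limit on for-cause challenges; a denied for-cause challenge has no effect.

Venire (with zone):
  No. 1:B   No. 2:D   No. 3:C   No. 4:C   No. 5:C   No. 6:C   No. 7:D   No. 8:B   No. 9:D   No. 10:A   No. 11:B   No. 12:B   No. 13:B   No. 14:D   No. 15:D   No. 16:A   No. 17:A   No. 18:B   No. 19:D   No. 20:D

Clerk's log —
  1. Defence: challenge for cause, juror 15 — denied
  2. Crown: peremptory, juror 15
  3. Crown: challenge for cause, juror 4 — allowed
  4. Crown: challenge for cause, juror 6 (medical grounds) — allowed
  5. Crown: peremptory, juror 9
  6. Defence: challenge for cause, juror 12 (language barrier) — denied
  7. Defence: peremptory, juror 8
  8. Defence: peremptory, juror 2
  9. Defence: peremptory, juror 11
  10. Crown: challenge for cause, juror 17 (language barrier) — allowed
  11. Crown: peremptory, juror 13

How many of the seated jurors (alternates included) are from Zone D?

Removed: #2, #4, #6, #8, #9, #11, #13, #15, #17.
Seated (7 incl. alternates): #1, #3, #5, #7, #10, #12, #14.
Of those, in Zone D: #7, #14 → 2.

2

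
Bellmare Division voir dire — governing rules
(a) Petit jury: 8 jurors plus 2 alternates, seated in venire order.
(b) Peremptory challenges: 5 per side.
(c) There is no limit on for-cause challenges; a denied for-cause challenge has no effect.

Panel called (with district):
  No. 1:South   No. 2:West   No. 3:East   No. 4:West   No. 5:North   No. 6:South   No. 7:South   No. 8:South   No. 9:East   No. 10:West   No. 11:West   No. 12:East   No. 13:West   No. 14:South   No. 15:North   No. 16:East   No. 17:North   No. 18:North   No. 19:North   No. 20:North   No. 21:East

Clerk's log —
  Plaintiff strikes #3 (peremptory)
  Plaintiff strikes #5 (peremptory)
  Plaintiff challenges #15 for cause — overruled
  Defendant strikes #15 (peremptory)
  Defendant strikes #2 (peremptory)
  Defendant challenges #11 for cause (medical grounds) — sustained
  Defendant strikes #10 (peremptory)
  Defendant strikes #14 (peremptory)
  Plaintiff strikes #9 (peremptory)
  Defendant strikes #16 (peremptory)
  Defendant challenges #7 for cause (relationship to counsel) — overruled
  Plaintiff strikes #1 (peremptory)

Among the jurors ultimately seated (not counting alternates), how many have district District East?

1

Removed: #1, #2, #3, #5, #9, #10, #11, #14, #15, #16.
Seated jurors 1–8: #4, #6, #7, #8, #12, #13, #17, #18 (alternates #19, #20 not counted).
Of those, in District East: #12 → 1.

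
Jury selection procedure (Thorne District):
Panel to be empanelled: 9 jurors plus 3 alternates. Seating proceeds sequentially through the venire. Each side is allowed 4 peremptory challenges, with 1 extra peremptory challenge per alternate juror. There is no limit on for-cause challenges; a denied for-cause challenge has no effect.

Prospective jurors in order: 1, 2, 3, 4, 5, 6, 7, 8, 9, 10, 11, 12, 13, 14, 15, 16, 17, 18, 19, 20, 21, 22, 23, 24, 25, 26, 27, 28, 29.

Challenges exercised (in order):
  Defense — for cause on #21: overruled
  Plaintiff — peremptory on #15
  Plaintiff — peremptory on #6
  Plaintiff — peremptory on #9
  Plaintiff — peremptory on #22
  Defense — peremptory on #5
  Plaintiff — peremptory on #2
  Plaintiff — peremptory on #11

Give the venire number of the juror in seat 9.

Removed: #2, #5, #6, #9, #11, #15, #22. (#21 stays — for-cause denied.)
Seating in order: seats 1–9 → #1, #3, #4, #7, #8, #10, #12, #13, #14; alternates → #16, #17, #18.
So seat 9 is #14.

14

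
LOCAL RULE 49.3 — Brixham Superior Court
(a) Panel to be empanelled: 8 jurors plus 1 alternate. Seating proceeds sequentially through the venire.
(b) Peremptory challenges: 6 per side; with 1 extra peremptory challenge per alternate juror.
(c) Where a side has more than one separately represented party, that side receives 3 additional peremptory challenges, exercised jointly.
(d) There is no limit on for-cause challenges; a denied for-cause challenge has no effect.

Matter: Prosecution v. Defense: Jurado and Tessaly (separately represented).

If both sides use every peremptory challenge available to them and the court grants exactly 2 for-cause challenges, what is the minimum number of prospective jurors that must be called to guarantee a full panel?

28

Seats to fill: 8 + 1 alternates = 9.
Peremptories — Prosecution: 6 + 1×1 = 7; Defense: 6 + 1×1 + 3 = 10; total 17.
For-cause removals: 2.
Minimum venire: 9 + 17 + 2 = 28.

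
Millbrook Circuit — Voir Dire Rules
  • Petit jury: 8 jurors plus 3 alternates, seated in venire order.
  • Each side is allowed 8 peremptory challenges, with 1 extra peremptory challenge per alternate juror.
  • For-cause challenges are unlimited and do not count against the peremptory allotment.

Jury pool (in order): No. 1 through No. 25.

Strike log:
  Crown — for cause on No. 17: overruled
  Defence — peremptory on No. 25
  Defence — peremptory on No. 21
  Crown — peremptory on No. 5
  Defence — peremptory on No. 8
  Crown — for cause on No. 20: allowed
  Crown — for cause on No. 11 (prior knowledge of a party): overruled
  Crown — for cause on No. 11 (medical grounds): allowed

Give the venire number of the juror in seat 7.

9

Removed: #5, #8, #11, #20, #21, #25. (#17 stays — for-cause denied.)
Seating in order: seats 1–8 → #1, #2, #3, #4, #6, #7, #9, #10; alternates → #12, #13, #14.
So seat 7 is #9.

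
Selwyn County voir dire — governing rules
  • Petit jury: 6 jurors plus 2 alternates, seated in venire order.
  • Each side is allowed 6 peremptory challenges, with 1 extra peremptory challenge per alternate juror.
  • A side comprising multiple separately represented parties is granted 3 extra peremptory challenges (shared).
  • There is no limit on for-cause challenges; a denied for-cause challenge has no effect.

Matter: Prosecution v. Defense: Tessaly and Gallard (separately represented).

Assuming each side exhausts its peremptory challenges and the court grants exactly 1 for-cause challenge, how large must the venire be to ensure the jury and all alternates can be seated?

Seats to fill: 6 + 2 alternates = 8.
Peremptories — Prosecution: 6 + 1×2 = 8; Defense: 6 + 1×2 + 3 = 11; total 19.
For-cause removals: 1.
Minimum venire: 8 + 19 + 1 = 28.

28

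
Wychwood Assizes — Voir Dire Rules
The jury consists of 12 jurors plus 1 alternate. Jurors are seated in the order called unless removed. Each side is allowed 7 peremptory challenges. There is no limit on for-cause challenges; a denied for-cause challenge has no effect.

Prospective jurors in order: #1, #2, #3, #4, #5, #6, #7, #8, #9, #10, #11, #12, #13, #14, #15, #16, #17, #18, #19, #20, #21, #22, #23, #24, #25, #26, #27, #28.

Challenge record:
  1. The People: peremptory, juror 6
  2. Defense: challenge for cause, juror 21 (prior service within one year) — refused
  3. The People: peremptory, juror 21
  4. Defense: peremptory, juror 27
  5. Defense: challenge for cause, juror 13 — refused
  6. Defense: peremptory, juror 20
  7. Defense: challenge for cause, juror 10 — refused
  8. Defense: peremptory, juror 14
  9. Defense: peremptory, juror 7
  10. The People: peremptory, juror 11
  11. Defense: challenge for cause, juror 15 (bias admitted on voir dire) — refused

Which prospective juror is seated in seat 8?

10

Removed: #6, #7, #11, #14, #20, #21, #27. (#10, #13, #15 stay — for-cause denied.)
Filling seats in venire order through position 8: #1, #2, #3, #4, #5, #8, #9, #10.
So seat 8 is #10.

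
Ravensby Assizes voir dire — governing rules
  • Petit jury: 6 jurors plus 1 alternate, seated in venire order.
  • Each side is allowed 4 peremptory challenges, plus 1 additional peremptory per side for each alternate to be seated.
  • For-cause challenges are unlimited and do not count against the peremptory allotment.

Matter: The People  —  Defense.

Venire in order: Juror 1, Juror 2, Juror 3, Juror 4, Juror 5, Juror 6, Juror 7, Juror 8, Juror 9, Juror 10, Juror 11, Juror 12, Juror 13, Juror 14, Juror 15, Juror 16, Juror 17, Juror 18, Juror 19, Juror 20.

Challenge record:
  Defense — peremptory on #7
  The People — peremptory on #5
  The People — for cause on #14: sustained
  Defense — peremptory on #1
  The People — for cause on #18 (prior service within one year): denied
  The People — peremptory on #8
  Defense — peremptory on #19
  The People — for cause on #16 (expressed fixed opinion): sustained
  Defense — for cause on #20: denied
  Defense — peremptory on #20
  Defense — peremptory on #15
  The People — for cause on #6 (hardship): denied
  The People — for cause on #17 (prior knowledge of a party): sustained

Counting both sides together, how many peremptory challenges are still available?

The People allotment: 4 base + 1 × 1 alternate = 5. Defense allotment: 4 base + 1 × 1 alternate = 5.
The People peremptories used: #5, #8 — 2 (for-cause on #14, #18, #16, #6, #17 don't count).
Defense peremptories used: #7, #1, #19, #20, #15 — 5 (the for-cause on #20 doesn't count).
Remaining: (5 − 2) + (5 − 5) = 3.

3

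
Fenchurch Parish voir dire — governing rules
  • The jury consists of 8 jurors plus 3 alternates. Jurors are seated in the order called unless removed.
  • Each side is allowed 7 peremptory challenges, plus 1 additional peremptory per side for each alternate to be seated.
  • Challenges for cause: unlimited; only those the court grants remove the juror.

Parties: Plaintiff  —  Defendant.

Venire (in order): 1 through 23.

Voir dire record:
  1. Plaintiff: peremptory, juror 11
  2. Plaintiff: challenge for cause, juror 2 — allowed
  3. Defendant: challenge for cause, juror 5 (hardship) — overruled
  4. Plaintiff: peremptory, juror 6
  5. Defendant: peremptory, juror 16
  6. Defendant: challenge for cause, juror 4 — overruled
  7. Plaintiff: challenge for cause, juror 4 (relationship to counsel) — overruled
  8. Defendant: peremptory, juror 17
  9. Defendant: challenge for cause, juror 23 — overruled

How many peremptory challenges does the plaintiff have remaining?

8

Plaintiff allotment: 7 base + 1 × 3 alternates = 10.
Plaintiff peremptories used: #11, #6 — 2 (for-cause on #2, #4 don't count).
Remaining: 10 − 2 = 8.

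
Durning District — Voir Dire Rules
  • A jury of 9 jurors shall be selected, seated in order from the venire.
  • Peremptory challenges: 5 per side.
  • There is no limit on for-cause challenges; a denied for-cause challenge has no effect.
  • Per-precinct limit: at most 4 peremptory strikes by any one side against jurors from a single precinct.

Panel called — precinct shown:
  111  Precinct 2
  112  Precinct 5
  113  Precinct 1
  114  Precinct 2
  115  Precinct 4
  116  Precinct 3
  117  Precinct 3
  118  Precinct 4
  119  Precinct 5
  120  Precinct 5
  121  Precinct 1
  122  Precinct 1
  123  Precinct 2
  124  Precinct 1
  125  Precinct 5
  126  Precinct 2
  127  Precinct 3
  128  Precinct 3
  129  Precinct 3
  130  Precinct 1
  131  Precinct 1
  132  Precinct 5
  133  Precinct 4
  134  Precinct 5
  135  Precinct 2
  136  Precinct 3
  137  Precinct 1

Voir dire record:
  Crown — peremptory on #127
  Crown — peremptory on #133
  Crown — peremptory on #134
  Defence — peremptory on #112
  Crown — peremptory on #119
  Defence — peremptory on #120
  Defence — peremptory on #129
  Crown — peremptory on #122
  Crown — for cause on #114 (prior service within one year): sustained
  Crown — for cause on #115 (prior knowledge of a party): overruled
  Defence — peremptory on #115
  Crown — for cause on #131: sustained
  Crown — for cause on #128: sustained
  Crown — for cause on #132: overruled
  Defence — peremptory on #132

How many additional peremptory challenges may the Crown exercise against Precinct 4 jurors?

Crown peremptories so far: #127, #133, #134, #119, #122 — 5 of 5 used, 0 left overall.
Against Precinct 4: #133 — 1 used; per-precinct cap 4 leaves 3.
Binding limit: min(0, 3) = 0.

0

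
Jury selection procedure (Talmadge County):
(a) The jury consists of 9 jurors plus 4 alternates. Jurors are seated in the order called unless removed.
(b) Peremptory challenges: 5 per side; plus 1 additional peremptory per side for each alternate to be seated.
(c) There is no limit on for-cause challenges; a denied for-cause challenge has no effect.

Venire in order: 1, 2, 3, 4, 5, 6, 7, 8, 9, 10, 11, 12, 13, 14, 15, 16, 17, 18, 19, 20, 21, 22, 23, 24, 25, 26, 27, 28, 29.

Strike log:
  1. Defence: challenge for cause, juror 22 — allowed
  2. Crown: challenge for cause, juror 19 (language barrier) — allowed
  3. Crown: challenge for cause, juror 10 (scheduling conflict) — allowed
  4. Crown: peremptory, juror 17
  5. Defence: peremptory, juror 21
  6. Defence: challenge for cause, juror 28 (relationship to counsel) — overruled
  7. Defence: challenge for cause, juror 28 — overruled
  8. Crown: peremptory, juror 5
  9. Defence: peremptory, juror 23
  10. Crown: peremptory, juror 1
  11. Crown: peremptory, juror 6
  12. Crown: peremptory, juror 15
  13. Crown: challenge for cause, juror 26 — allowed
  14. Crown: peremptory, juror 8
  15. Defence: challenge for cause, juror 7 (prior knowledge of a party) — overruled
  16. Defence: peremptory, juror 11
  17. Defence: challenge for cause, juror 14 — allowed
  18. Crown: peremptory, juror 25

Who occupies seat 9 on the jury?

Removed: #1, #5, #6, #8, #10, #11, #14, #15, #17, #19, #21, #22, #23, #25, #26. (#7, #28 stay — for-cause denied.)
Seating in order: seats 1–9 → #2, #3, #4, #7, #9, #12, #13, #16, #18; alternates → #20, #24, #27, #28.
So seat 9 is #18.

18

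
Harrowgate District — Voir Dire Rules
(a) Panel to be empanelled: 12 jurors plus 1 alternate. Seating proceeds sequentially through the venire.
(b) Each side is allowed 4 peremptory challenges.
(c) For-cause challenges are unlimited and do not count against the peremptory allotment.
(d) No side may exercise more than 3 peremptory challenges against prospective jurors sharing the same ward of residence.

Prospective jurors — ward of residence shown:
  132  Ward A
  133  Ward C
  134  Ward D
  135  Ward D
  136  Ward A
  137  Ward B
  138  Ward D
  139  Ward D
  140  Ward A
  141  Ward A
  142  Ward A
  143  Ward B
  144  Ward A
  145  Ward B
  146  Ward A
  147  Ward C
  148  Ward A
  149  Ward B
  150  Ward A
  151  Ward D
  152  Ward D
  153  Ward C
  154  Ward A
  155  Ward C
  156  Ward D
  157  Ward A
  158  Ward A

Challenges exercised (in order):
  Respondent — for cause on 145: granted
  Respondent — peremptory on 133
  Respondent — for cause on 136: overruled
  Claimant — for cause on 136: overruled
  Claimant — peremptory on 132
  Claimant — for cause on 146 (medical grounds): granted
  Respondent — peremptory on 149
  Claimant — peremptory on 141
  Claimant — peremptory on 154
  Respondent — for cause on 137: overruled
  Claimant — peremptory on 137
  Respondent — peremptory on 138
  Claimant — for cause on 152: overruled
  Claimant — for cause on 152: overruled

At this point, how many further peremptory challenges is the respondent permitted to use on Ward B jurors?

1

Respondent peremptories so far: #133, #149, #138 — 3 of 4 used, 1 left overall.
Against Ward B: #149 — 1 used; per-ward cap 3 leaves 2.
Binding limit: min(1, 2) = 1.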